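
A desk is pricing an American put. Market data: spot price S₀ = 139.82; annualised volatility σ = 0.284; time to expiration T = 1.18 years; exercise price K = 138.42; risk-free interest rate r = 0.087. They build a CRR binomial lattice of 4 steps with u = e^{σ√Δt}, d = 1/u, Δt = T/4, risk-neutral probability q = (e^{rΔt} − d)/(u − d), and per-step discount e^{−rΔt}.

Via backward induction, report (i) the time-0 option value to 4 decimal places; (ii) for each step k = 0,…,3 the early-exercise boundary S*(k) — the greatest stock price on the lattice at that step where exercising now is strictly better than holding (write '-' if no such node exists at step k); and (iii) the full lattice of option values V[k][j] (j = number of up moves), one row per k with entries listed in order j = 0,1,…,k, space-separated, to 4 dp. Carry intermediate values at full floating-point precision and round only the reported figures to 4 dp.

params: Δt=0.29500 u=1.16678 d=0.85706 q=0.54545 e^(-rΔt)=0.97466
t_4 payoffs: 62.9791 35.7158 0.0000 0.0000 0.0000
t_3: node(3,0) S=88.0233 payoff=50.3967 vs cont=46.8894 → 50.3967 [stop]  node(3,1) S=119.8336 payoff=18.5864 vs cont=15.8233 → 18.5864 [stop]  node(3,2) S=163.1398 payoff=0.0000 vs cont=0.0000 → 0.0000 [wait]  node(3,3) S=222.0961 payoff=0.0000 vs cont=0.0000 → 0.0000 [wait]  ⇒ S*(3)=119.8336
t_2: node(2,0) S=102.7042 payoff=35.7158 vs cont=32.2085 → 35.7158 [stop]  node(2,1) S=139.8200 payoff=0.0000 vs cont=8.2344 → 8.2344 [wait]  node(2,2) S=190.3489 payoff=0.0000 vs cont=0.0000 → 0.0000 [wait]  ⇒ S*(2)=102.7042
t_1: node(1,0) S=119.8336 payoff=18.5864 vs cont=20.2009 → 20.2009 [wait]  node(1,1) S=163.1398 payoff=0.0000 vs cont=3.6481 → 3.6481 [wait]  ⇒ S*(1)=-
t_0: node(0,0) S=139.8200 payoff=0.0000 vs cont=10.8891 → 10.8891 [wait]  ⇒ S*(0)=-

price = 10.8891
boundary = - - 102.7042 119.8336
tree:
10.8891
20.2009 3.6481
35.7158 8.2344 0.0000
50.3967 18.5864 0.0000 0.0000
62.9791 35.7158 0.0000 0.0000 0.0000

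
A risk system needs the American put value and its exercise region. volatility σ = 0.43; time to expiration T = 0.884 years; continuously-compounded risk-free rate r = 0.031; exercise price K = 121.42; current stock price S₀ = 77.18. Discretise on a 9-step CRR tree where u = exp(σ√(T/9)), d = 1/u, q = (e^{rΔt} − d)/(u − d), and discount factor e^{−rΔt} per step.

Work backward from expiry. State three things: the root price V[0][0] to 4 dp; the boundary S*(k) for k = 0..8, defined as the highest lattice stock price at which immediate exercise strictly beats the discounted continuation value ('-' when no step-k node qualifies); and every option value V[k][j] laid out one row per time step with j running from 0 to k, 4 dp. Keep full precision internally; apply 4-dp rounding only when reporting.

price = 45.2468
boundary = - 67.4493 58.9455 67.4493 58.9455 67.4493 77.1800 88.3145 101.0553
tree:
45.2468
53.9707 35.9951
62.4745 44.7540 26.6458
69.9062 53.9707 34.9601 17.7232
76.4010 62.4745 44.2867 24.9836 9.8963
82.0769 69.9062 53.9707 33.9788 15.3057 4.0436
87.0372 76.4010 62.4745 44.2400 22.9738 7.0174 0.8172
91.3721 82.0769 69.9062 53.9707 33.1055 12.0401 1.5691 0.0000
95.1604 87.0372 76.4010 62.4745 44.2400 20.3647 3.0131 0.0000 0.0000
98.4712 91.3721 82.0769 69.9062 53.9707 33.1055 5.7858 0.0000 0.0000 0.0000

params: Δt=0.09822 u=1.14427 d=0.87392 q=0.47764 e^(-rΔt)=0.99696
t_9 payoffs: 98.4712 91.3721 82.0769 69.9062 53.9707 33.1055 5.7858 0.0000 0.0000 0.0000
t_8: node(8,0) S=26.2596 payoff=95.1604 vs cont=94.7913 → 95.1604 [stop]  node(8,1) S=34.3828 payoff=87.0372 vs cont=86.6680 → 87.0372 [stop]  node(8,2) S=45.0190 payoff=76.4010 vs cont=76.0318 → 76.4010 [stop]  node(8,3) S=58.9455 payoff=62.4745 vs cont=62.1054 → 62.4745 [stop]  node(8,4) S=77.1800 payoff=44.2400 vs cont=43.8709 → 44.2400 [stop]  node(8,5) S=101.0553 payoff=20.3647 vs cont=19.9955 → 20.3647 [stop]  node(8,6) S=132.3164 payoff=0.0000 vs cont=3.0131 → 3.0131 [wait]  node(8,7) S=173.2479 payoff=0.0000 vs cont=0.0000 → 0.0000 [wait]  node(8,8) S=226.8414 payoff=0.0000 vs cont=0.0000 → 0.0000 [wait]  ⇒ S*(8)=101.0553
t_7: node(7,0) S=30.0479 payoff=91.3721 vs cont=91.0029 → 91.3721 [stop]  node(7,1) S=39.3431 payoff=82.0769 vs cont=81.7077 → 82.0769 [stop]  node(7,2) S=51.5138 payoff=69.9062 vs cont=69.5371 → 69.9062 [stop]  node(7,3) S=67.4493 payoff=53.9707 vs cont=53.6015 → 53.9707 [stop]  node(7,4) S=88.3145 payoff=33.1055 vs cont=32.7364 → 33.1055 [stop]  node(7,5) S=115.6342 payoff=5.7858 vs cont=12.0401 → 12.0401 [wait]  node(7,6) S=151.4052 payoff=0.0000 vs cont=1.5691 → 1.5691 [wait]  node(7,7) S=198.2417 payoff=0.0000 vs cont=0.0000 → 0.0000 [wait]  ⇒ S*(7)=88.3145
t_6: node(6,0) S=34.3828 payoff=87.0372 vs cont=86.6680 → 87.0372 [stop]  node(6,1) S=45.0190 payoff=76.4010 vs cont=76.0318 → 76.4010 [stop]  node(6,2) S=58.9455 payoff=62.4745 vs cont=62.1054 → 62.4745 [stop]  node(6,3) S=77.1800 payoff=44.2400 vs cont=43.8709 → 44.2400 [stop]  node(6,4) S=101.0553 payoff=20.3647 vs cont=22.9738 → 22.9738 [wait]  node(6,5) S=132.3164 payoff=0.0000 vs cont=7.0174 → 7.0174 [wait]  node(6,6) S=173.2479 payoff=0.0000 vs cont=0.8172 → 0.8172 [wait]  ⇒ S*(6)=77.1800
t_5: node(5,0) S=39.3431 payoff=82.0769 vs cont=81.7077 → 82.0769 [stop]  node(5,1) S=51.5138 payoff=69.9062 vs cont=69.5371 → 69.9062 [stop]  node(5,2) S=67.4493 payoff=53.9707 vs cont=53.6015 → 53.9707 [stop]  node(5,3) S=88.3145 payoff=33.1055 vs cont=33.9788 → 33.9788 [wait]  node(5,4) S=115.6342 payoff=5.7858 vs cont=15.3057 → 15.3057 [wait]  node(5,5) S=151.4052 payoff=0.0000 vs cont=4.0436 → 4.0436 [wait]  ⇒ S*(5)=67.4493
t_4: node(4,0) S=45.0190 payoff=76.4010 vs cont=76.0318 → 76.4010 [stop]  node(4,1) S=58.9455 payoff=62.4745 vs cont=62.1054 → 62.4745 [stop]  node(4,2) S=77.1800 payoff=44.2400 vs cont=44.2867 → 44.2867 [wait]  node(4,3) S=101.0553 payoff=20.3647 vs cont=24.9836 → 24.9836 [wait]  node(4,4) S=132.3164 payoff=0.0000 vs cont=9.8963 → 9.8963 [wait]  ⇒ S*(4)=58.9455
t_3: node(3,0) S=51.5138 payoff=69.9062 vs cont=69.5371 → 69.9062 [stop]  node(3,1) S=67.4493 payoff=53.9707 vs cont=53.6238 → 53.9707 [stop]  node(3,2) S=88.3145 payoff=33.1055 vs cont=34.9601 → 34.9601 [wait]  node(3,3) S=115.6342 payoff=5.7858 vs cont=17.7232 → 17.7232 [wait]  ⇒ S*(3)=67.4493
t_2: node(2,0) S=58.9455 payoff=62.4745 vs cont=62.1054 → 62.4745 [stop]  node(2,1) S=77.1800 payoff=44.2400 vs cont=44.7540 → 44.7540 [wait]  node(2,2) S=101.0553 payoff=20.3647 vs cont=26.6458 → 26.6458 [wait]  ⇒ S*(2)=58.9455
t_1: node(1,0) S=67.4493 payoff=53.9707 vs cont=53.8463 → 53.9707 [stop]  node(1,1) S=88.3145 payoff=33.1055 vs cont=35.9951 → 35.9951 [wait]  ⇒ S*(1)=67.4493
t_0: node(0,0) S=77.1800 payoff=44.2400 vs cont=45.2468 → 45.2468 [wait]  ⇒ S*(0)=-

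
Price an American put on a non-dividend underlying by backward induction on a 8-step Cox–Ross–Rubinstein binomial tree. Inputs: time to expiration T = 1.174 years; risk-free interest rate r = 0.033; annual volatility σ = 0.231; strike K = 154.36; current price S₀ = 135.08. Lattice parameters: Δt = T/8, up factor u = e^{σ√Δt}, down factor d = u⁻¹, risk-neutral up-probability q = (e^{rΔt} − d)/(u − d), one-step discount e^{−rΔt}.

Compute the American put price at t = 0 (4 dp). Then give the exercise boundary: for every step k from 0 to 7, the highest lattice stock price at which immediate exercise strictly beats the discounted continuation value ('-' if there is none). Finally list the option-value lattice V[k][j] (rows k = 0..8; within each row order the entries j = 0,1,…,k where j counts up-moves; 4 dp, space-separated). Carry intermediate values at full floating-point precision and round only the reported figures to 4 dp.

price = 23.2927
boundary = - - 113.1692 103.5851 113.1692 123.6402 113.1692 123.6402
tree:
23.2927
31.4930 15.4877
41.1908 22.3007 8.9661
50.7749 30.9554 14.0414 4.0831
59.5475 41.1908 21.2315 7.1365 1.1327
67.5770 50.7749 30.7198 12.1457 2.3007 0.0000
74.9266 59.5475 41.1908 19.8971 4.6732 0.0000 0.0000
81.6537 67.5770 50.7749 30.7198 9.4920 0.0000 0.0000 0.0000
87.8112 74.9266 59.5475 41.1908 19.2800 0.0000 0.0000 0.0000 0.0000

Δt=0.14675, u=1.09252, d=0.91531, q=0.50529, disc=e^(-rΔt)=0.99517
k=8 terminal: V=max(K-S,0) → 87.8112 74.9266 59.5475 41.1908 19.2800 0.0000 0.0000 0.0000 0.0000
k=7: j=0 S=72.7063 intr=81.6537 cont=80.9080 V=81.6537[EX]; j=1 S=86.7830 intr=67.5770 cont=66.8313 V=67.5770[EX]; j=2 S=103.5851 intr=50.7749 cont=50.0292 V=50.7749[EX]; j=3 S=123.6402 intr=30.7198 cont=29.9741 V=30.7198[EX]; j=4 S=147.5783 intr=6.7817 cont=9.4920 V=9.4920[hold]; j=5 S=176.1510 intr=0.0000 cont=0.0000 V=0.0000[hold]; j=6 S=210.2556 intr=0.0000 cont=0.0000 V=0.0000[hold]; j=7 S=250.9634 intr=0.0000 cont=0.0000 V=0.0000[hold]  S*(7)=123.6402
k=6: j=0 S=79.4334 intr=74.9266 cont=74.1809 V=74.9266[EX]; j=1 S=94.8125 intr=59.5475 cont=58.8017 V=59.5475[EX]; j=2 S=113.1692 intr=41.1908 cont=40.4450 V=41.1908[EX]; j=3 S=135.0800 intr=19.2800 cont=19.8971 V=19.8971[hold]; j=4 S=161.2329 intr=0.0000 cont=4.6732 V=4.6732[hold]; j=5 S=192.4493 intr=0.0000 cont=0.0000 V=0.0000[hold]; j=6 S=229.7095 intr=0.0000 cont=0.0000 V=0.0000[hold]  S*(6)=113.1692
k=5: j=0 S=86.7830 intr=67.5770 cont=66.8313 V=67.5770[EX]; j=1 S=103.5851 intr=50.7749 cont=50.0292 V=50.7749[EX]; j=2 S=123.6402 intr=30.7198 cont=30.2844 V=30.7198[EX]; j=3 S=147.5783 intr=6.7817 cont=12.1457 V=12.1457[hold]; j=4 S=176.1510 intr=0.0000 cont=2.3007 V=2.3007[hold]; j=5 S=210.2556 intr=0.0000 cont=0.0000 V=0.0000[hold]  S*(5)=123.6402
k=4: j=0 S=94.8125 intr=59.5475 cont=58.8017 V=59.5475[EX]; j=1 S=113.1692 intr=41.1908 cont=40.4450 V=41.1908[EX]; j=2 S=135.0800 intr=19.2800 cont=21.2315 V=21.2315[hold]; j=3 S=161.2329 intr=0.0000 cont=7.1365 V=7.1365[hold]; j=4 S=192.4493 intr=0.0000 cont=1.1327 V=1.1327[hold]  S*(4)=113.1692
k=3: j=0 S=103.5851 intr=50.7749 cont=50.0292 V=50.7749[EX]; j=1 S=123.6402 intr=30.7198 cont=30.9554 V=30.9554[hold]; j=2 S=147.5783 intr=6.7817 cont=14.0414 V=14.0414[hold]; j=3 S=176.1510 intr=0.0000 cont=4.0831 V=4.0831[hold]  S*(3)=103.5851
k=2: j=0 S=113.1692 intr=41.1908 cont=40.5635 V=41.1908[EX]; j=1 S=135.0800 intr=19.2800 cont=22.3007 V=22.3007[hold]; j=2 S=161.2329 intr=0.0000 cont=8.9661 V=8.9661[hold]  S*(2)=113.1692
k=1: j=0 S=123.6402 intr=30.7198 cont=31.4930 V=31.4930[hold]; j=1 S=147.5783 intr=6.7817 cont=15.4877 V=15.4877[hold]  S*(1)=-
k=0: j=0 S=135.0800 intr=19.2800 cont=23.2927 V=23.2927[hold]  S*(0)=-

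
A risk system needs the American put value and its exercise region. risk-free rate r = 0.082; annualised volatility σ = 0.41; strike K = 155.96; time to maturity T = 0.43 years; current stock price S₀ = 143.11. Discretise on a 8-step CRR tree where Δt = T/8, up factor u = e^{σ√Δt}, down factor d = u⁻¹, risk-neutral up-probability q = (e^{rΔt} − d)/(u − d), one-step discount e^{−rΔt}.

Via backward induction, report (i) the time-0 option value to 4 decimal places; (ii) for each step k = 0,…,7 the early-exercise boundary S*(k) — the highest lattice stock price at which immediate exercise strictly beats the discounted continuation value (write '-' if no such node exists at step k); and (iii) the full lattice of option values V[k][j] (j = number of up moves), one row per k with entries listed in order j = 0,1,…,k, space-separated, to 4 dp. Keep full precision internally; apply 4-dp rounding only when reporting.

Δt=0.05375  u=1.09972  d=0.90932  q=0.49945  discount=0.99560
step 8 (expiry): payoffs max(K−S,0) = 89.0615 75.0542 58.1140 37.6268 12.8500 0.0000 0.0000 0.0000 0.0000
step 7: (k=7,j=0): S=73.5696, (K−S)⁺=82.3904, hold=81.7046 ⇒ V=82.3904 exercise | (k=7,j=1): S=88.9737, (K−S)⁺=66.9863, hold=66.3004 ⇒ V=66.9863 exercise | (k=7,j=2): S=107.6031, (K−S)⁺=48.3569, hold=47.6710 ⇒ V=48.3569 exercise | (k=7,j=3): S=130.1333, (K−S)⁺=25.8267, hold=25.1409 ⇒ V=25.8267 exercise | (k=7,j=4): S=157.3808, (K−S)⁺=0.0000, hold=6.4037 ⇒ V=6.4037 continue | (k=7,j=5): S=190.3334, (K−S)⁺=0.0000, hold=0.0000 ⇒ V=0.0000 continue | (k=7,j=6): S=230.1857, (K−S)⁺=0.0000, hold=0.0000 ⇒ V=0.0000 continue | (k=7,j=7): S=278.3824, (K−S)⁺=0.0000, hold=0.0000 ⇒ V=0.0000 continue  boundary S*=130.1333
step 6: (k=6,j=0): S=80.9058, (K−S)⁺=75.0542, hold=74.3683 ⇒ V=75.0542 exercise | (k=6,j=1): S=97.8460, (K−S)⁺=58.1140, hold=57.4281 ⇒ V=58.1140 exercise | (k=6,j=2): S=118.3332, (K−S)⁺=37.6268, hold=36.9409 ⇒ V=37.6268 exercise | (k=6,j=3): S=143.1100, (K−S)⁺=12.8500, hold=16.0549 ⇒ V=16.0549 continue | (k=6,j=4): S=173.0746, (K−S)⁺=0.0000, hold=3.1913 ⇒ V=3.1913 continue | (k=6,j=5): S=209.3132, (K−S)⁺=0.0000, hold=0.0000 ⇒ V=0.0000 continue | (k=6,j=6): S=253.1396, (K−S)⁺=0.0000, hold=0.0000 ⇒ V=0.0000 continue  boundary S*=118.3332
step 5: (k=5,j=0): S=88.9737, (K−S)⁺=66.9863, hold=66.3004 ⇒ V=66.9863 exercise | (k=5,j=1): S=107.6031, (K−S)⁺=48.3569, hold=47.6710 ⇒ V=48.3569 exercise | (k=5,j=2): S=130.1333, (K−S)⁺=25.8267, hold=26.7345 ⇒ V=26.7345 continue | (k=5,j=3): S=157.3808, (K−S)⁺=0.0000, hold=9.5878 ⇒ V=9.5878 continue | (k=5,j=4): S=190.3334, (K−S)⁺=0.0000, hold=1.5903 ⇒ V=1.5903 continue | (k=5,j=5): S=230.1857, (K−S)⁺=0.0000, hold=0.0000 ⇒ V=0.0000 continue  boundary S*=107.6031
step 4: (k=4,j=0): S=97.8460, (K−S)⁺=58.1140, hold=57.4281 ⇒ V=58.1140 exercise | (k=4,j=1): S=118.3332, (K−S)⁺=37.6268, hold=37.3923 ⇒ V=37.6268 exercise | (k=4,j=2): S=143.1100, (K−S)⁺=12.8500, hold=18.0906 ⇒ V=18.0906 continue | (k=4,j=3): S=173.0746, (K−S)⁺=0.0000, hold=5.5688 ⇒ V=5.5688 continue | (k=4,j=4): S=209.3132, (K−S)⁺=0.0000, hold=0.7925 ⇒ V=0.7925 continue  boundary S*=118.3332
step 3: (k=3,j=0): S=107.6031, (K−S)⁺=48.3569, hold=47.6710 ⇒ V=48.3569 exercise | (k=3,j=1): S=130.1333, (K−S)⁺=25.8267, hold=27.7468 ⇒ V=27.7468 continue | (k=3,j=2): S=157.3808, (K−S)⁺=0.0000, hold=11.7845 ⇒ V=11.7845 continue | (k=3,j=3): S=190.3334, (K−S)⁺=0.0000, hold=3.1693 ⇒ V=3.1693 continue  boundary S*=107.6031
step 2: (k=2,j=0): S=118.3332, (K−S)⁺=37.6268, hold=37.8957 ⇒ V=37.8957 continue | (k=2,j=1): S=143.1100, (K−S)⁺=12.8500, hold=19.6874 ⇒ V=19.6874 continue | (k=2,j=2): S=173.0746, (K−S)⁺=0.0000, hold=7.4487 ⇒ V=7.4487 continue  boundary S*=-
step 1: (k=1,j=0): S=130.1333, (K−S)⁺=25.8267, hold=28.6748 ⇒ V=28.6748 continue | (k=1,j=1): S=157.3808, (K−S)⁺=0.0000, hold=13.5150 ⇒ V=13.5150 continue  boundary S*=-
step 0: (k=0,j=0): S=143.1100, (K−S)⁺=12.8500, hold=21.0104 ⇒ V=21.0104 continue  boundary S*=-

price = 21.0104
boundary = - - - 107.6031 118.3332 107.6031 118.3332 130.1333
tree:
21.0104
28.6748 13.5150
37.8957 19.6874 7.4487
48.3569 27.7468 11.7845 3.1693
58.1140 37.6268 18.0906 5.5688 0.7925
66.9863 48.3569 26.7345 9.5878 1.5903 0.0000
75.0542 58.1140 37.6268 16.0549 3.1913 0.0000 0.0000
82.3904 66.9863 48.3569 25.8267 6.4037 0.0000 0.0000 0.0000
89.0615 75.0542 58.1140 37.6268 12.8500 0.0000 0.0000 0.0000 0.0000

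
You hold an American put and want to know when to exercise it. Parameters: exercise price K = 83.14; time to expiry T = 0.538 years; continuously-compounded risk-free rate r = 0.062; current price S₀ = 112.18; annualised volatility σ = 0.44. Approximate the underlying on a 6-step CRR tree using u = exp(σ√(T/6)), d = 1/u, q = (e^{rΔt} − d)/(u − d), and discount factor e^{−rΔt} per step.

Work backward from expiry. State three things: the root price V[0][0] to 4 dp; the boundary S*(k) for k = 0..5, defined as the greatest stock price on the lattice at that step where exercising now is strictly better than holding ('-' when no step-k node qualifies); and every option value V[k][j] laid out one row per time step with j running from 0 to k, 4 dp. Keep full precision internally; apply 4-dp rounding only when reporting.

Δt=0.08967, u=1.14083, d=0.87656, q=0.48820, disc=e^(-rΔt)=0.99446
k=6 terminal: V=max(K-S,0) → 32.2548 16.9133 0.0000 0.0000 0.0000 0.0000 0.0000
k=5: j=0 S=58.0514 intr=25.0886 cont=24.6277 V=25.0886[EX]; j=1 S=75.5533 intr=7.5867 cont=8.6082 V=8.6082[hold]; j=2 S=98.3320 intr=0.0000 cont=0.0000 V=0.0000[hold]; j=3 S=127.9782 intr=0.0000 cont=0.0000 V=0.0000[hold]; j=4 S=166.5625 intr=0.0000 cont=0.0000 V=0.0000[hold]; j=5 S=216.7796 intr=0.0000 cont=0.0000 V=0.0000[hold]  S*(5)=58.0514
k=4: j=0 S=66.2267 intr=16.9133 cont=16.9483 V=16.9483[hold]; j=1 S=86.1934 intr=0.0000 cont=4.3812 V=4.3812[hold]; j=2 S=112.1800 intr=0.0000 cont=0.0000 V=0.0000[hold]; j=3 S=146.0013 intr=0.0000 cont=0.0000 V=0.0000[hold]; j=4 S=190.0194 intr=0.0000 cont=0.0000 V=0.0000[hold]  S*(4)=-
k=3: j=0 S=75.5533 intr=7.5867 cont=10.7531 V=10.7531[hold]; j=1 S=98.3320 intr=0.0000 cont=2.2299 V=2.2299[hold]; j=2 S=127.9782 intr=0.0000 cont=0.0000 V=0.0000[hold]; j=3 S=166.5625 intr=0.0000 cont=0.0000 V=0.0000[hold]  S*(3)=-
k=2: j=0 S=86.1934 intr=0.0000 cont=6.5555 V=6.5555[hold]; j=1 S=112.1800 intr=0.0000 cont=1.1349 V=1.1349[hold]; j=2 S=146.0013 intr=0.0000 cont=0.0000 V=0.0000[hold]  S*(2)=-
k=1: j=0 S=98.3320 intr=0.0000 cont=3.8875 V=3.8875[hold]; j=1 S=127.9782 intr=0.0000 cont=0.5776 V=0.5776[hold]  S*(1)=-
k=0: j=0 S=112.1800 intr=0.0000 cont=2.2590 V=2.2590[hold]  S*(0)=-

price = 2.2590
boundary = - - - - - 58.0514
tree:
2.2590
3.8875 0.5776
6.5555 1.1349 0.0000
10.7531 2.2299 0.0000 0.0000
16.9483 4.3812 0.0000 0.0000 0.0000
25.0886 8.6082 0.0000 0.0000 0.0000 0.0000
32.2548 16.9133 0.0000 0.0000 0.0000 0.0000 0.0000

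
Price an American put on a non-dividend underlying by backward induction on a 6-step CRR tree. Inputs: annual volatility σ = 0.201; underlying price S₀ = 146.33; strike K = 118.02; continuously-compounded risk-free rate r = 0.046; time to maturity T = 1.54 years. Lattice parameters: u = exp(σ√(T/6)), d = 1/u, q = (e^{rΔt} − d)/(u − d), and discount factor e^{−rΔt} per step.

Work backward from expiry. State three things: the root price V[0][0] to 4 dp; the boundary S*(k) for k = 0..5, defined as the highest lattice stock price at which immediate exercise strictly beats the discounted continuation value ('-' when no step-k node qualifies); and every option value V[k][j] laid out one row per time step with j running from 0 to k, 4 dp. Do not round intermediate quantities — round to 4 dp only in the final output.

price = 1.9160
boundary = - - - - 97.3721 107.8100
tree:
1.9160
3.6203 0.4641
6.6944 1.0051 0.0000
12.0161 2.1768 0.0000 0.0000
20.6479 4.7143 0.0000 0.0000 0.0000
30.0753 10.2100 0.0000 0.0000 0.0000 0.0000
38.5899 20.6479 0.0000 0.0000 0.0000 0.0000 0.0000

params: Δt=0.25667 u=1.10720 d=0.90318 q=0.53278 e^(-rΔt)=0.98826
t_6 payoffs: 38.5899 20.6479 0.0000 0.0000 0.0000 0.0000 0.0000
t_5: node(5,0) S=87.9447 payoff=30.0753 vs cont=28.6901 → 30.0753 [stop]  node(5,1) S=107.8100 payoff=10.2100 vs cont=9.5339 → 10.2100 [stop]  node(5,2) S=132.1626 payoff=0.0000 vs cont=0.0000 → 0.0000 [wait]  node(5,3) S=162.0161 payoff=0.0000 vs cont=0.0000 → 0.0000 [wait]  node(5,4) S=198.6129 payoff=0.0000 vs cont=0.0000 → 0.0000 [wait]  node(5,5) S=243.4765 payoff=0.0000 vs cont=0.0000 → 0.0000 [wait]  ⇒ S*(5)=107.8100
t_4: node(4,0) S=97.3721 payoff=20.6479 vs cont=19.2627 → 20.6479 [stop]  node(4,1) S=119.3669 payoff=0.0000 vs cont=4.7143 → 4.7143 [wait]  node(4,2) S=146.3300 payoff=0.0000 vs cont=0.0000 → 0.0000 [wait]  node(4,3) S=179.3836 payoff=0.0000 vs cont=0.0000 → 0.0000 [wait]  node(4,4) S=219.9036 payoff=0.0000 vs cont=0.0000 → 0.0000 [wait]  ⇒ S*(4)=97.3721
t_3: node(3,0) S=107.8100 payoff=10.2100 vs cont=12.0161 → 12.0161 [wait]  node(3,1) S=132.1626 payoff=0.0000 vs cont=2.1768 → 2.1768 [wait]  node(3,2) S=162.0161 payoff=0.0000 vs cont=0.0000 → 0.0000 [wait]  node(3,3) S=198.6129 payoff=0.0000 vs cont=0.0000 → 0.0000 [wait]  ⇒ S*(3)=-
t_2: node(2,0) S=119.3669 payoff=0.0000 vs cont=6.6944 → 6.6944 [wait]  node(2,1) S=146.3300 payoff=0.0000 vs cont=1.0051 → 1.0051 [wait]  node(2,2) S=179.3836 payoff=0.0000 vs cont=0.0000 → 0.0000 [wait]  ⇒ S*(2)=-
t_1: node(1,0) S=132.1626 payoff=0.0000 vs cont=3.6203 → 3.6203 [wait]  node(1,1) S=162.0161 payoff=0.0000 vs cont=0.4641 → 0.4641 [wait]  ⇒ S*(1)=-
t_0: node(0,0) S=146.3300 payoff=0.0000 vs cont=1.9160 → 1.9160 [wait]  ⇒ S*(0)=-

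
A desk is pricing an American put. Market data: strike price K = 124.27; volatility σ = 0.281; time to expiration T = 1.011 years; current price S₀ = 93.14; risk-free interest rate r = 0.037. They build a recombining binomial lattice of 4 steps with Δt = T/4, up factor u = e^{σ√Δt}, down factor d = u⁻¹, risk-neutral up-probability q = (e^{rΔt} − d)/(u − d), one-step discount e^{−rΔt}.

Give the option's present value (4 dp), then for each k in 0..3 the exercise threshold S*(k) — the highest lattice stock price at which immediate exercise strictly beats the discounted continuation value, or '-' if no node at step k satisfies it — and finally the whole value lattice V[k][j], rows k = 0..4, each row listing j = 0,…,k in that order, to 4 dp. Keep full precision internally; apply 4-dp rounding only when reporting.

price = 31.3276
boundary = - 80.8692 93.1400 107.2727
tree:
31.3276
43.4008 19.7430
54.0550 31.1300 8.6318
63.3055 43.4008 16.9973 0.3582
71.3373 54.0550 31.1300 0.7201 0.0000

Δt=0.25275  u=1.15174  d=0.86825  q=0.49788  discount=0.99069
step 4 (expiry): payoffs max(K−S,0) = 71.3373 54.0550 31.1300 0.7201 0.0000
step 3: (k=3,j=0): S=60.9645, (K−S)⁺=63.3055, hold=62.1488 ⇒ V=63.3055 exercise | (k=3,j=1): S=80.8692, (K−S)⁺=43.4008, hold=42.2441 ⇒ V=43.4008 exercise | (k=3,j=2): S=107.2727, (K−S)⁺=16.9973, hold=15.8406 ⇒ V=16.9973 exercise | (k=3,j=3): S=142.2969, (K−S)⁺=0.0000, hold=0.3582 ⇒ V=0.3582 continue  boundary S*=107.2727
step 2: (k=2,j=0): S=70.2150, (K−S)⁺=54.0550, hold=52.8982 ⇒ V=54.0550 exercise | (k=2,j=1): S=93.1400, (K−S)⁺=31.1300, hold=29.9733 ⇒ V=31.1300 exercise | (k=2,j=2): S=123.5499, (K−S)⁺=0.7201, hold=8.6318 ⇒ V=8.6318 continue  boundary S*=93.1400
step 1: (k=1,j=0): S=80.8692, (K−S)⁺=43.4008, hold=42.2441 ⇒ V=43.4008 exercise | (k=1,j=1): S=107.2727, (K−S)⁺=16.9973, hold=19.7430 ⇒ V=19.7430 continue  boundary S*=80.8692
step 0: (k=0,j=0): S=93.1400, (K−S)⁺=31.1300, hold=31.3276 ⇒ V=31.3276 continue  boundary S*=-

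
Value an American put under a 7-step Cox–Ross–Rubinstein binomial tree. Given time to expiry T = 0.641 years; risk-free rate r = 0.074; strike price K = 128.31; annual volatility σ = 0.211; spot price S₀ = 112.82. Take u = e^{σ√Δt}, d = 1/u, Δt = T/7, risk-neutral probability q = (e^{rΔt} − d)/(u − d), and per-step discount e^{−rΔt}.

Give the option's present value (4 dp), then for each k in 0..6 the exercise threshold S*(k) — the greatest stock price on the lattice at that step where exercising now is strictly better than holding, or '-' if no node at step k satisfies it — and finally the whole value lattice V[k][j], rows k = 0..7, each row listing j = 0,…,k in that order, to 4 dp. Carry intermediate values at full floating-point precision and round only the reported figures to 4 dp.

Δt=0.09157  u=1.06593  d=0.93815  q=0.53725  discount=0.99325
step 7 (expiry): payoffs max(K−S,0) = 56.1532 46.3245 35.1570 22.4684 8.0515 0.0000 0.0000 0.0000
step 6: (k=6,j=0): S=76.9143, (K−S)⁺=51.3957, hold=50.5291 ⇒ V=51.3957 exercise | (k=6,j=1): S=87.3910, (K−S)⁺=40.9190, hold=40.0524 ⇒ V=40.9190 exercise | (k=6,j=2): S=99.2948, (K−S)⁺=29.0152, hold=28.1487 ⇒ V=29.0152 exercise | (k=6,j=3): S=112.8200, (K−S)⁺=15.4900, hold=14.6235 ⇒ V=15.4900 exercise | (k=6,j=4): S=128.1875, (K−S)⁺=0.1225, hold=3.7006 ⇒ V=3.7006 continue | (k=6,j=5): S=145.6483, (K−S)⁺=0.0000, hold=0.0000 ⇒ V=0.0000 continue | (k=6,j=6): S=165.4874, (K−S)⁺=0.0000, hold=0.0000 ⇒ V=0.0000 continue  boundary S*=112.8200
step 5: (k=5,j=0): S=81.9855, (K−S)⁺=46.3245, hold=45.4580 ⇒ V=46.3245 exercise | (k=5,j=1): S=93.1530, (K−S)⁺=35.1570, hold=34.2905 ⇒ V=35.1570 exercise | (k=5,j=2): S=105.8416, (K−S)⁺=22.4684, hold=21.6019 ⇒ V=22.4684 exercise | (k=5,j=3): S=120.2585, (K−S)⁺=8.0515, hold=9.0943 ⇒ V=9.0943 continue | (k=5,j=4): S=136.6393, (K−S)⁺=0.0000, hold=1.7009 ⇒ V=1.7009 continue | (k=5,j=5): S=155.2512, (K−S)⁺=0.0000, hold=0.0000 ⇒ V=0.0000 continue  boundary S*=105.8416
step 4: (k=4,j=0): S=87.3910, (K−S)⁺=40.9190, hold=40.0524 ⇒ V=40.9190 exercise | (k=4,j=1): S=99.2948, (K−S)⁺=29.0152, hold=28.1487 ⇒ V=29.0152 exercise | (k=4,j=2): S=112.8200, (K−S)⁺=15.4900, hold=15.1800 ⇒ V=15.4900 exercise | (k=4,j=3): S=128.1875, (K−S)⁺=0.1225, hold=5.0876 ⇒ V=5.0876 continue | (k=4,j=4): S=145.6483, (K−S)⁺=0.0000, hold=0.7818 ⇒ V=0.7818 continue  boundary S*=112.8200
step 3: (k=3,j=0): S=93.1530, (K−S)⁺=35.1570, hold=34.2905 ⇒ V=35.1570 exercise | (k=3,j=1): S=105.8416, (K−S)⁺=22.4684, hold=21.6019 ⇒ V=22.4684 exercise | (k=3,j=2): S=120.2585, (K−S)⁺=8.0515, hold=9.8344 ⇒ V=9.8344 continue | (k=3,j=3): S=136.6393, (K−S)⁺=0.0000, hold=2.7556 ⇒ V=2.7556 continue  boundary S*=105.8416
step 2: (k=2,j=0): S=99.2948, (K−S)⁺=29.0152, hold=28.1487 ⇒ V=29.0152 exercise | (k=2,j=1): S=112.8200, (K−S)⁺=15.4900, hold=15.5749 ⇒ V=15.5749 continue | (k=2,j=2): S=128.1875, (K−S)⁺=0.1225, hold=5.9906 ⇒ V=5.9906 continue  boundary S*=99.2948
step 1: (k=1,j=0): S=105.8416, (K−S)⁺=22.4684, hold=21.6472 ⇒ V=22.4684 exercise | (k=1,j=1): S=120.2585, (K−S)⁺=8.0515, hold=10.3553 ⇒ V=10.3553 continue  boundary S*=105.8416
step 0: (k=0,j=0): S=112.8200, (K−S)⁺=15.4900, hold=15.8529 ⇒ V=15.8529 continue  boundary S*=-

price = 15.8529
boundary = - 105.8416 99.2948 105.8416 112.8200 105.8416 112.8200
tree:
15.8529
22.4684 10.3553
29.0152 15.5749 5.9906
35.1570 22.4684 9.8344 2.7556
40.9190 29.0152 15.4900 5.0876 0.7818
46.3245 35.1570 22.4684 9.0943 1.7009 0.0000
51.3957 40.9190 29.0152 15.4900 3.7006 0.0000 0.0000
56.1532 46.3245 35.1570 22.4684 8.0515 0.0000 0.0000 0.0000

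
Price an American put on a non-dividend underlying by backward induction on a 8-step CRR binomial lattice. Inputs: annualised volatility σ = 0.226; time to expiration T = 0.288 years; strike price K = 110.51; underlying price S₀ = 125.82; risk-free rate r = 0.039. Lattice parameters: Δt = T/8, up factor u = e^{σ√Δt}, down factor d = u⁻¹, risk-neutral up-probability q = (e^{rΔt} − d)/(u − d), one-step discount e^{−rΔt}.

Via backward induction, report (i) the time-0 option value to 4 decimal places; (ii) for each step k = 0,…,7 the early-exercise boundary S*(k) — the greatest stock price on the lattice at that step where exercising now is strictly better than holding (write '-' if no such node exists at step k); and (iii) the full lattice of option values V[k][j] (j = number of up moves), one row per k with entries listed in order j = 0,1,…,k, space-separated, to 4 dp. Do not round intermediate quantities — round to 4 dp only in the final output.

Δt=0.03600  u=1.04381  d=0.95803  q=0.50566  discount=0.99860
step 8 (expiry): payoffs max(K−S,0) = 21.2272 13.2323 4.5215 0.0000 0.0000 0.0000 0.0000 0.0000 0.0000
step 7: (k=7,j=0): S=93.1945, (K−S)⁺=17.3155, hold=17.1604 ⇒ V=17.3155 exercise | (k=7,j=1): S=101.5397, (K−S)⁺=8.9703, hold=8.8152 ⇒ V=8.9703 exercise | (k=7,j=2): S=110.6322, (K−S)⁺=0.0000, hold=2.2320 ⇒ V=2.2320 continue | (k=7,j=3): S=120.5388, (K−S)⁺=0.0000, hold=0.0000 ⇒ V=0.0000 continue | (k=7,j=4): S=131.3326, (K−S)⁺=0.0000, hold=0.0000 ⇒ V=0.0000 continue | (k=7,j=5): S=143.0929, (K−S)⁺=0.0000, hold=0.0000 ⇒ V=0.0000 continue | (k=7,j=6): S=155.9062, (K−S)⁺=0.0000, hold=0.0000 ⇒ V=0.0000 continue | (k=7,j=7): S=169.8670, (K−S)⁺=0.0000, hold=0.0000 ⇒ V=0.0000 continue  boundary S*=101.5397
step 6: (k=6,j=0): S=97.2777, (K−S)⁺=13.2323, hold=13.0773 ⇒ V=13.2323 exercise | (k=6,j=1): S=105.9885, (K−S)⁺=4.5215, hold=5.5552 ⇒ V=5.5552 continue | (k=6,j=2): S=115.4793, (K−S)⁺=0.0000, hold=1.1018 ⇒ V=1.1018 continue | (k=6,j=3): S=125.8200, (K−S)⁺=0.0000, hold=0.0000 ⇒ V=0.0000 continue | (k=6,j=4): S=137.0867, (K−S)⁺=0.0000, hold=0.0000 ⇒ V=0.0000 continue | (k=6,j=5): S=149.3622, (K−S)⁺=0.0000, hold=0.0000 ⇒ V=0.0000 continue | (k=6,j=6): S=162.7370, (K−S)⁺=0.0000, hold=0.0000 ⇒ V=0.0000 continue  boundary S*=97.2777
step 5: (k=5,j=0): S=101.5397, (K−S)⁺=8.9703, hold=9.3372 ⇒ V=9.3372 continue | (k=5,j=1): S=110.6322, (K−S)⁺=0.0000, hold=3.2987 ⇒ V=3.2987 continue | (k=5,j=2): S=120.5388, (K−S)⁺=0.0000, hold=0.5439 ⇒ V=0.5439 continue | (k=5,j=3): S=131.3326, (K−S)⁺=0.0000, hold=0.0000 ⇒ V=0.0000 continue | (k=5,j=4): S=143.0929, (K−S)⁺=0.0000, hold=0.0000 ⇒ V=0.0000 continue | (k=5,j=5): S=155.9062, (K−S)⁺=0.0000, hold=0.0000 ⇒ V=0.0000 continue  boundary S*=-
step 4: (k=4,j=0): S=105.9885, (K−S)⁺=4.5215, hold=6.2750 ⇒ V=6.2750 continue | (k=4,j=1): S=115.4793, (K−S)⁺=0.0000, hold=1.9030 ⇒ V=1.9030 continue | (k=4,j=2): S=125.8200, (K−S)⁺=0.0000, hold=0.2685 ⇒ V=0.2685 continue | (k=4,j=3): S=137.0867, (K−S)⁺=0.0000, hold=0.0000 ⇒ V=0.0000 continue | (k=4,j=4): S=149.3622, (K−S)⁺=0.0000, hold=0.0000 ⇒ V=0.0000 continue  boundary S*=-
step 3: (k=3,j=0): S=110.6322, (K−S)⁺=0.0000, hold=4.0586 ⇒ V=4.0586 continue | (k=3,j=1): S=120.5388, (K−S)⁺=0.0000, hold=1.0750 ⇒ V=1.0750 continue | (k=3,j=2): S=131.3326, (K−S)⁺=0.0000, hold=0.1325 ⇒ V=0.1325 continue | (k=3,j=3): S=143.0929, (K−S)⁺=0.0000, hold=0.0000 ⇒ V=0.0000 continue  boundary S*=-
step 2: (k=2,j=0): S=115.4793, (K−S)⁺=0.0000, hold=2.5463 ⇒ V=2.5463 continue | (k=2,j=1): S=125.8200, (K−S)⁺=0.0000, hold=0.5976 ⇒ V=0.5976 continue | (k=2,j=2): S=137.0867, (K−S)⁺=0.0000, hold=0.0654 ⇒ V=0.0654 continue  boundary S*=-
step 1: (k=1,j=0): S=120.5388, (K−S)⁺=0.0000, hold=1.5587 ⇒ V=1.5587 continue | (k=1,j=1): S=131.3326, (K−S)⁺=0.0000, hold=0.3280 ⇒ V=0.3280 continue  boundary S*=-
step 0: (k=0,j=0): S=125.8200, (K−S)⁺=0.0000, hold=0.9351 ⇒ V=0.9351 continue  boundary S*=-

price = 0.9351
boundary = - - - - - - 97.2777 101.5397
tree:
0.9351
1.5587 0.3280
2.5463 0.5976 0.0654
4.0586 1.0750 0.1325 0.0000
6.2750 1.9030 0.2685 0.0000 0.0000
9.3372 3.2987 0.5439 0.0000 0.0000 0.0000
13.2323 5.5552 1.1018 0.0000 0.0000 0.0000 0.0000
17.3155 8.9703 2.2320 0.0000 0.0000 0.0000 0.0000 0.0000
21.2272 13.2323 4.5215 0.0000 0.0000 0.0000 0.0000 0.0000 0.0000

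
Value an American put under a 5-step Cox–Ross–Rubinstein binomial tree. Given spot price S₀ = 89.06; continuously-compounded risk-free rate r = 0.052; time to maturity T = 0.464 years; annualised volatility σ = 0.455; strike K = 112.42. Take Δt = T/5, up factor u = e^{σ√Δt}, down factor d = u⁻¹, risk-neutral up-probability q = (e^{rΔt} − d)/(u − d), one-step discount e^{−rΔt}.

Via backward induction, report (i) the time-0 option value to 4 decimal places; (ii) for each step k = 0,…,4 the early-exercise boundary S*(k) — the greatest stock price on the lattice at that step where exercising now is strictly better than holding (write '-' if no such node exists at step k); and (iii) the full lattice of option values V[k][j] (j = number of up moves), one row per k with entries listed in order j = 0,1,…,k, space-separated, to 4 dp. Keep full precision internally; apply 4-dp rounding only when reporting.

price = 26.2584
boundary = - - 67.4979 77.5330 89.0600
tree:
26.2584
35.1032 17.0463
44.9221 24.9363 8.7649
53.6584 34.8870 14.5262 2.6809
61.2639 44.9221 23.3600 5.2085 0.0000
67.8850 53.6584 34.8870 10.1192 0.0000 0.0000

Δt=0.09280  u=1.14867  d=0.87057  q=0.48280  discount=0.99519
step 5 (expiry): payoffs max(K−S,0) = 67.8850 53.6584 34.8870 10.1192 0.0000 0.0000
step 4: (k=4,j=0): S=51.1561, (K−S)⁺=61.2639, hold=60.7227 ⇒ V=61.2639 exercise | (k=4,j=1): S=67.4979, (K−S)⁺=44.9221, hold=44.3809 ⇒ V=44.9221 exercise | (k=4,j=2): S=89.0600, (K−S)⁺=23.3600, hold=22.8188 ⇒ V=23.3600 exercise | (k=4,j=3): S=117.5101, (K−S)⁺=0.0000, hold=5.2085 ⇒ V=5.2085 continue | (k=4,j=4): S=155.0486, (K−S)⁺=0.0000, hold=0.0000 ⇒ V=0.0000 continue  boundary S*=89.0600
step 3: (k=3,j=0): S=58.7616, (K−S)⁺=53.6584, hold=53.1172 ⇒ V=53.6584 exercise | (k=3,j=1): S=77.5330, (K−S)⁺=34.8870, hold=34.3458 ⇒ V=34.8870 exercise | (k=3,j=2): S=102.3008, (K−S)⁺=10.1192, hold=14.5262 ⇒ V=14.5262 continue | (k=3,j=3): S=134.9807, (K−S)⁺=0.0000, hold=2.6809 ⇒ V=2.6809 continue  boundary S*=77.5330
step 2: (k=2,j=0): S=67.4979, (K−S)⁺=44.9221, hold=44.3809 ⇒ V=44.9221 exercise | (k=2,j=1): S=89.0600, (K−S)⁺=23.3600, hold=24.9363 ⇒ V=24.9363 continue | (k=2,j=2): S=117.5101, (K−S)⁺=0.0000, hold=8.7649 ⇒ V=8.7649 continue  boundary S*=67.4979
step 1: (k=1,j=0): S=77.5330, (K−S)⁺=34.8870, hold=35.1032 ⇒ V=35.1032 continue | (k=1,j=1): S=102.3008, (K−S)⁺=10.1192, hold=17.0463 ⇒ V=17.0463 continue  boundary S*=-
step 0: (k=0,j=0): S=89.0600, (K−S)⁺=23.3600, hold=26.2584 ⇒ V=26.2584 continue  boundary S*=-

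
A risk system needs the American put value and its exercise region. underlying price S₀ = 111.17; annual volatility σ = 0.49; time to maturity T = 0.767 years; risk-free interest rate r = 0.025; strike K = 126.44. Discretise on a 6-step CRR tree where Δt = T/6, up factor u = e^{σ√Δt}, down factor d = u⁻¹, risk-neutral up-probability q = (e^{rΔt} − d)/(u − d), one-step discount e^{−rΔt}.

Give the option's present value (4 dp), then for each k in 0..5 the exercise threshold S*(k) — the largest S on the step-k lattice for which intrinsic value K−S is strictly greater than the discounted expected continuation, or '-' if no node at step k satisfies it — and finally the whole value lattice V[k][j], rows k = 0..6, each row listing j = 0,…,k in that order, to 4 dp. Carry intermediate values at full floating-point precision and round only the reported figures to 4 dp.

price = 28.1068
boundary = - - - 65.7250 78.3099 93.3044
tree:
28.1068
37.7301 17.2460
48.8659 25.1981 8.2303
60.7150 35.5912 13.4330 2.3108
71.2773 48.1301 21.4327 4.3363 0.0000
80.1423 60.7150 33.1356 8.1373 0.0000 0.0000
87.5826 71.2773 48.1301 15.2700 0.0000 0.0000 0.0000

params: Δt=0.12783 u=1.19148 d=0.83929 q=0.46540 e^(-rΔt)=0.99681
t_6 payoffs: 87.5826 71.2773 48.1301 15.2700 0.0000 0.0000 0.0000
t_5: node(5,0) S=46.2977 payoff=80.1423 vs cont=79.7388 → 80.1423 [stop]  node(5,1) S=65.7250 payoff=60.7150 vs cont=60.3115 → 60.7150 [stop]  node(5,2) S=93.3044 payoff=33.1356 vs cont=32.7322 → 33.1356 [stop]  node(5,3) S=132.4565 payoff=0.0000 vs cont=8.1373 → 8.1373 [wait]  node(5,4) S=188.0375 payoff=0.0000 vs cont=0.0000 → 0.0000 [wait]  node(5,5) S=266.9412 payoff=0.0000 vs cont=0.0000 → 0.0000 [wait]  ⇒ S*(5)=93.3044
t_4: node(4,0) S=55.1627 payoff=71.2773 vs cont=70.8739 → 71.2773 [stop]  node(4,1) S=78.3099 payoff=48.1301 vs cont=47.7267 → 48.1301 [stop]  node(4,2) S=111.1700 payoff=15.2700 vs cont=21.4327 → 21.4327 [wait]  node(4,3) S=157.8188 payoff=0.0000 vs cont=4.3363 → 4.3363 [wait]  node(4,4) S=224.0423 payoff=0.0000 vs cont=0.0000 → 0.0000 [wait]  ⇒ S*(4)=78.3099
t_3: node(3,0) S=65.7250 payoff=60.7150 vs cont=60.3115 → 60.7150 [stop]  node(3,1) S=93.3044 payoff=33.1356 vs cont=35.5912 → 35.5912 [wait]  node(3,2) S=132.4565 payoff=0.0000 vs cont=13.4330 → 13.4330 [wait]  node(3,3) S=188.0375 payoff=0.0000 vs cont=2.3108 → 2.3108 [wait]  ⇒ S*(3)=65.7250
t_2: node(2,0) S=78.3099 payoff=48.1301 vs cont=48.8659 → 48.8659 [wait]  node(2,1) S=111.1700 payoff=15.2700 vs cont=25.1981 → 25.1981 [wait]  node(2,2) S=157.8188 payoff=0.0000 vs cont=8.2303 → 8.2303 [wait]  ⇒ S*(2)=-
t_1: node(1,0) S=93.3044 payoff=33.1356 vs cont=37.7301 → 37.7301 [wait]  node(1,1) S=132.4565 payoff=0.0000 vs cont=17.2460 → 17.2460 [wait]  ⇒ S*(1)=-
t_0: node(0,0) S=111.1700 payoff=15.2700 vs cont=28.1068 → 28.1068 [wait]  ⇒ S*(0)=-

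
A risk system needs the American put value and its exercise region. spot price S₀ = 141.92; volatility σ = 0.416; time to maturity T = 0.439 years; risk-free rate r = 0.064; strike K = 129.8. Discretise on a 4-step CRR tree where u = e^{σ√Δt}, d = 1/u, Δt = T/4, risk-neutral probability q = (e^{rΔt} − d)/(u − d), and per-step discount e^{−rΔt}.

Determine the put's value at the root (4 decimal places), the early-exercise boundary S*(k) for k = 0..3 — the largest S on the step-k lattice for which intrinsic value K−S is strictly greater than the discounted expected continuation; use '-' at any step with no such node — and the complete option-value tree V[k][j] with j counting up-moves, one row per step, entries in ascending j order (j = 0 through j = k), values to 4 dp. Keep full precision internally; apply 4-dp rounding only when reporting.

Δt=0.10975  u=1.14776  d=0.87126  q=0.49109  discount=0.99300
step 4 (expiry): payoffs max(K−S,0) = 48.0223 22.0694 0.0000 0.0000 0.0000
step 3: (k=3,j=0): S=93.8614, (K−S)⁺=35.9386, hold=35.0301 ⇒ V=35.9386 exercise | (k=3,j=1): S=123.6492, (K−S)⁺=6.1508, hold=11.1526 ⇒ V=11.1526 continue | (k=3,j=2): S=162.8905, (K−S)⁺=0.0000, hold=0.0000 ⇒ V=0.0000 continue | (k=3,j=3): S=214.5854, (K−S)⁺=0.0000, hold=0.0000 ⇒ V=0.0000 continue  boundary S*=93.8614
step 2: (k=2,j=0): S=107.7306, (K−S)⁺=22.0694, hold=23.6000 ⇒ V=23.6000 continue | (k=2,j=1): S=141.9200, (K−S)⁺=0.0000, hold=5.6359 ⇒ V=5.6359 continue | (k=2,j=2): S=186.9597, (K−S)⁺=0.0000, hold=0.0000 ⇒ V=0.0000 continue  boundary S*=-
step 1: (k=1,j=0): S=123.6492, (K−S)⁺=6.1508, hold=14.6745 ⇒ V=14.6745 continue | (k=1,j=1): S=162.8905, (K−S)⁺=0.0000, hold=2.8481 ⇒ V=2.8481 continue  boundary S*=-
step 0: (k=0,j=0): S=141.9200, (K−S)⁺=0.0000, hold=8.8046 ⇒ V=8.8046 continue  boundary S*=-

price = 8.8046
boundary = - - - 93.8614
tree:
8.8046
14.6745 2.8481
23.6000 5.6359 0.0000
35.9386 11.1526 0.0000 0.0000
48.0223 22.0694 0.0000 0.0000 0.0000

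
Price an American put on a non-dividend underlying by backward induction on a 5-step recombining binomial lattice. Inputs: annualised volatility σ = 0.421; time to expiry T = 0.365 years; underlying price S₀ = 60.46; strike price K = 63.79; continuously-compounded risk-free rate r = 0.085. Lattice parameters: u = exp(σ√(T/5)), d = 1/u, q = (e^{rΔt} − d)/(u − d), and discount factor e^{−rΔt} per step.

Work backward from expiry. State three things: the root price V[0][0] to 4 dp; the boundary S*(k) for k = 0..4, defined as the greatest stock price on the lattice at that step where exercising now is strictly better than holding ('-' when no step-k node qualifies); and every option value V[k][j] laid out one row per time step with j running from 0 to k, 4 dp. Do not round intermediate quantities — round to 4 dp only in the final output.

price = 7.2838
boundary = - - 48.1579 42.9801 48.1579
tree:
7.2838
10.9057 3.7367
15.6321 6.2945 1.2142
20.8099 10.2121 2.4381 0.0000
25.4310 15.6321 4.8956 0.0000 0.0000
29.5552 20.8099 9.8305 0.0000 0.0000 0.0000

Δt=0.07300  u=1.12047  d=0.89248  q=0.49889  discount=0.99381
step 5 (expiry): payoffs max(K−S,0) = 29.5552 20.8099 9.8305 0.0000 0.0000 0.0000
step 4: (k=4,j=0): S=38.3590, (K−S)⁺=25.4310, hold=25.0364 ⇒ V=25.4310 exercise | (k=4,j=1): S=48.1579, (K−S)⁺=15.6321, hold=15.2375 ⇒ V=15.6321 exercise | (k=4,j=2): S=60.4600, (K−S)⁺=3.3300, hold=4.8956 ⇒ V=4.8956 continue | (k=4,j=3): S=75.9046, (K−S)⁺=0.0000, hold=0.0000 ⇒ V=0.0000 continue | (k=4,j=4): S=95.2947, (K−S)⁺=0.0000, hold=0.0000 ⇒ V=0.0000 continue  boundary S*=48.1579
step 3: (k=3,j=0): S=42.9801, (K−S)⁺=20.8099, hold=20.4153 ⇒ V=20.8099 exercise | (k=3,j=1): S=53.9595, (K−S)⁺=9.8305, hold=10.2121 ⇒ V=10.2121 continue | (k=3,j=2): S=67.7436, (K−S)⁺=0.0000, hold=2.4381 ⇒ V=2.4381 continue | (k=3,j=3): S=85.0489, (K−S)⁺=0.0000, hold=0.0000 ⇒ V=0.0000 continue  boundary S*=42.9801
step 2: (k=2,j=0): S=48.1579, (K−S)⁺=15.6321, hold=15.4267 ⇒ V=15.6321 exercise | (k=2,j=1): S=60.4600, (K−S)⁺=3.3300, hold=6.2945 ⇒ V=6.2945 continue | (k=2,j=2): S=75.9046, (K−S)⁺=0.0000, hold=1.2142 ⇒ V=1.2142 continue  boundary S*=48.1579
step 1: (k=1,j=0): S=53.9595, (K−S)⁺=9.8305, hold=10.9057 ⇒ V=10.9057 continue | (k=1,j=1): S=67.7436, (K−S)⁺=0.0000, hold=3.7367 ⇒ V=3.7367 continue  boundary S*=-
step 0: (k=0,j=0): S=60.4600, (K−S)⁺=3.3300, hold=7.2838 ⇒ V=7.2838 continue  boundary S*=-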